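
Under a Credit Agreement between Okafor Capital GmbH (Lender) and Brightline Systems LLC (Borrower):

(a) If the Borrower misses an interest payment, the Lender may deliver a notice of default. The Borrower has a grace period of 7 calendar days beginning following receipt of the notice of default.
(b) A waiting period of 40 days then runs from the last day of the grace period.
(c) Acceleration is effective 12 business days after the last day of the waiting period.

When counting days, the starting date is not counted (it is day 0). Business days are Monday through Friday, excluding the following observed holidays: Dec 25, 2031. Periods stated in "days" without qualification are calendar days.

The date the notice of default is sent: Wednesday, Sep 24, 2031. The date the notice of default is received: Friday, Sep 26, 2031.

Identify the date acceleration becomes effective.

Nov 28, 2031

Adding 7 calendar days to Sep 26, 2031 gives Oct 3, 2031, which is the last day of the grace period.
Adding 40 calendar days to Oct 3, 2031 gives Nov 12, 2031, which is the last day of the waiting period.
The date acceleration becomes effective: 12 business days after Wednesday, Nov 12, 2031, skipping weekends — Nov 13, Nov 14, Nov 17, Nov 18, …, Nov 26, Nov 27, Nov 28 — lands on Friday, Nov 28, 2031.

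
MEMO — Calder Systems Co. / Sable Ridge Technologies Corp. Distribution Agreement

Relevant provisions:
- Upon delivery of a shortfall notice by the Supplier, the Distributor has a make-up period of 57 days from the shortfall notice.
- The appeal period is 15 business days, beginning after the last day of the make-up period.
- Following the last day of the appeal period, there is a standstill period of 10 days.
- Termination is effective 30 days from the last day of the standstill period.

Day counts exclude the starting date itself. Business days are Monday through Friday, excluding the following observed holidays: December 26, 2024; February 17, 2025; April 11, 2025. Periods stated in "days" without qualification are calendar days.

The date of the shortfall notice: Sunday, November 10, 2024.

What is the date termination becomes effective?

The last day of the make-up period: November 10, 2024 + 57 days = January 6, 2025.
The last day of the appeal period: counting 15 business days from Monday, January 6, 2025 (Jan 7, Jan 8, Jan 9, Jan 10, …, Jan 23, Jan 24, Jan 27, skipping weekends) reaches Monday, January 27, 2025.
The last day of the standstill period: January 27, 2025 + 10 days = February 6, 2025.
Adding 30 calendar days to February 6, 2025 gives March 8, 2025, which is the date termination becomes effective.

March 8, 2025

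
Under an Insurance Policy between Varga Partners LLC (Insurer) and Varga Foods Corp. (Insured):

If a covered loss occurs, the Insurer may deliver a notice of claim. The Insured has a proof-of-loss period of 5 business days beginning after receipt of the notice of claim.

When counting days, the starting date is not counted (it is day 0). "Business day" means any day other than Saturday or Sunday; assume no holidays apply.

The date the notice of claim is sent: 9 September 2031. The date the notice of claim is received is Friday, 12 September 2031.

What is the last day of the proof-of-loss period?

From Friday, 12 September 2031, 5 business days (Sep 15, Sep 16, Sep 17, Sep 18, Sep 19, skipping weekends) brings us to Friday, 19 September 2031, which is the last day of the proof-of-loss period.

19 September 2031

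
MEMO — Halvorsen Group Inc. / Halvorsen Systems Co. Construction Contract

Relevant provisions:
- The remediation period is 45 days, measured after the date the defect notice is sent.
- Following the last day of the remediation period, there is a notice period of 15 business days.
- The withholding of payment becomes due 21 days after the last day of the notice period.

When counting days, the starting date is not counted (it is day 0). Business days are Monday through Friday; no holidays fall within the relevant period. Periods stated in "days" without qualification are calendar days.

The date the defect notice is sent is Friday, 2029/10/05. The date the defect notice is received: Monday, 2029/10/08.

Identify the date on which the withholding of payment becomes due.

2029/12/31

Adding 45 calendar days to 2029/10/05 gives 2029/11/19, which is the last day of the remediation period.
The last day of the notice period: 15 business days after Monday, 2029/11/19, skipping weekends — Nov 20, Nov 21, Nov 22, Nov 23, …, Dec 6, Dec 7, Dec 10 — lands on Monday, 2029/12/10.
Adding 21 calendar days to 2029/12/10 gives 2029/12/31, which is the date on which the withholding of payment becomes due.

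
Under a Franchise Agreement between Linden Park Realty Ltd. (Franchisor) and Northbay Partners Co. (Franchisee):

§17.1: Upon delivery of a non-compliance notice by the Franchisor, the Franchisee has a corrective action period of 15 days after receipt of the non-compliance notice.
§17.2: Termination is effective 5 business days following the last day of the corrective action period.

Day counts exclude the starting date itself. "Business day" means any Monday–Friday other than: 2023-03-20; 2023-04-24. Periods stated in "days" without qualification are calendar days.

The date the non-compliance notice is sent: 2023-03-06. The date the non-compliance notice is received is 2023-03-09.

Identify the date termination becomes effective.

2023-03-31

Adding 15 calendar days to 2023-03-09 gives 2023-03-24, which is the last day of the corrective action period.
From Friday, 2023-03-24, 5 business days (Mar 27, Mar 28, Mar 29, Mar 30, Mar 31, skipping weekends) brings us to Friday, 2023-03-31, which is the date termination becomes effective.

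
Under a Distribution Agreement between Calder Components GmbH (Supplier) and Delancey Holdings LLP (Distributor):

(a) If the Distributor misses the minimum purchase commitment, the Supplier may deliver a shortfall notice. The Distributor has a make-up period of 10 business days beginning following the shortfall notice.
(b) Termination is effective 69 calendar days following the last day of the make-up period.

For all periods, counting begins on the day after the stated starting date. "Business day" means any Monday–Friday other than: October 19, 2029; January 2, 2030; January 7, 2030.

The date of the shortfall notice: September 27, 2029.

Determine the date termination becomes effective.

The last day of the make-up period: counting 10 business days from Thursday, September 27, 2029 (Sep 28, Oct 1, Oct 2, Oct 3, Oct 4, Oct 5, Oct 8, Oct 9, Oct 10, Oct 11, skipping weekends) reaches Thursday, October 11, 2029.
The date termination becomes effective: October 11, 2029 + 69 days = December 19, 2029.

December 19, 2029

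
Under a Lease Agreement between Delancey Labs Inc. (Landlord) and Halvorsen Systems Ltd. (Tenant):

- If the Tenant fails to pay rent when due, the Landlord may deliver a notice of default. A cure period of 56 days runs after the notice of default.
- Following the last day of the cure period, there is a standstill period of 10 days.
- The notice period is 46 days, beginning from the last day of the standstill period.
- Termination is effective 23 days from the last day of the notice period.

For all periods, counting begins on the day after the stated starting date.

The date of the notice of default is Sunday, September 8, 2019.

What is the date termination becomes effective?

The last day of the cure period: September 8, 2019 + 56 days = November 3, 2019.
Adding 10 calendar days to November 3, 2019 gives November 13, 2019, which is the last day of the standstill period.
The last day of the notice period: November 13, 2019 + 46 days = December 29, 2019.
Adding 23 calendar days to December 29, 2019 gives January 21, 2020, which is the date termination becomes effective.

January 21, 2020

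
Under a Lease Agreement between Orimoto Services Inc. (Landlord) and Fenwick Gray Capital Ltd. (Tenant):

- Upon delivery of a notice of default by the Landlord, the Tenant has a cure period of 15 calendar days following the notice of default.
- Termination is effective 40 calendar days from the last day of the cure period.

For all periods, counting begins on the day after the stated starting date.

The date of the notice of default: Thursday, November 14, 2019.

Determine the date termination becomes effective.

The last day of the cure period: 15 calendar days after November 14, 2019 is November 29, 2019.
The date termination becomes effective: 40 calendar days after November 29, 2019 is January 8, 2020.

January 8, 2020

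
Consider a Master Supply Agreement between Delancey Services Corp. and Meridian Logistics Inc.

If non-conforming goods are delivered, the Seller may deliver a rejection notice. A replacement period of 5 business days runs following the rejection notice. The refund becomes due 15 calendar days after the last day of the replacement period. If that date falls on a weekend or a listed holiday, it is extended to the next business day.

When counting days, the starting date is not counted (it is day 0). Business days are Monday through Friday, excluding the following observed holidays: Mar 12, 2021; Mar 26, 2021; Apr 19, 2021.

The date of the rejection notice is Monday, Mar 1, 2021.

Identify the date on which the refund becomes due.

The last day of the replacement period: 5 business days after Monday, Mar 1, 2021, skipping weekends — Mar 2, Mar 3, Mar 4, Mar 5, Mar 8 — lands on Monday, Mar 8, 2021.
Adding 15 calendar days to Mar 8, 2021 gives Mar 23, 2021, which is the date on which the refund becomes due. Mar 23, 2021 is a Tuesday and is not a listed holiday, so no roll-forward applies.

Mar 23, 2021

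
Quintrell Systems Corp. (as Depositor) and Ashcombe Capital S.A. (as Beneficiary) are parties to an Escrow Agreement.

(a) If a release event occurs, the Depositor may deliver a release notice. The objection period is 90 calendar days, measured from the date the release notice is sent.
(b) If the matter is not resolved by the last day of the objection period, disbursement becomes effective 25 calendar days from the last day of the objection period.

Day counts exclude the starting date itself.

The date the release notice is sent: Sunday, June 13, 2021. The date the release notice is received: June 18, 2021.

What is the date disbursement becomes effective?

Adding 90 calendar days to June 13, 2021 gives September 11, 2021, which is the last day of the objection period.
The date disbursement becomes effective: September 11, 2021 + 25 days = October 6, 2021.

October 6, 2021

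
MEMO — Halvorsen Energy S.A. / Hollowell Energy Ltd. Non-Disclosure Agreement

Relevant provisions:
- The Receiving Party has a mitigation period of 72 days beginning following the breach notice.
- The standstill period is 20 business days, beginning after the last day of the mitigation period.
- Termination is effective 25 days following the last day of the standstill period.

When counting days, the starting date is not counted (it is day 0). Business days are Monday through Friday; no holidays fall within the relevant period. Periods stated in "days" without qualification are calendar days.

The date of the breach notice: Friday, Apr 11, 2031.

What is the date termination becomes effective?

Aug 12, 2031

The last day of the mitigation period: 72 calendar days after Apr 11, 2031 is Jun 22, 2031.
From Sunday, Jun 22, 2031, 20 business days (Jun 23, Jun 24, Jun 25, Jun 26, …, Jul 16, Jul 17, Jul 18, skipping weekends) brings us to Friday, Jul 18, 2031, which is the last day of the standstill period.
The date termination becomes effective: Jul 18, 2031 + 25 days = Aug 12, 2031.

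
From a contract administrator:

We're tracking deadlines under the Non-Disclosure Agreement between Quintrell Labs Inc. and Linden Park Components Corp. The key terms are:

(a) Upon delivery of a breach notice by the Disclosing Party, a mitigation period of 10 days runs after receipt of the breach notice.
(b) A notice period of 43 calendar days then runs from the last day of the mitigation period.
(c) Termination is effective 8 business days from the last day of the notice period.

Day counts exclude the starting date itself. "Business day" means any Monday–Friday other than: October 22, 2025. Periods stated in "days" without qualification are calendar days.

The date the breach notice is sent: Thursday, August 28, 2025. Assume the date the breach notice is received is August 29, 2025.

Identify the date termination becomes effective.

November 3, 2025

The last day of the mitigation period: 10 calendar days after August 29, 2025 is September 8, 2025.
The last day of the notice period: 43 calendar days after September 8, 2025 is October 21, 2025.
The date termination becomes effective: 8 business days after Tuesday, October 21, 2025, skipping weekends and the listed holiday on Oct 22 — Oct 23, Oct 24, Oct 27, Oct 28, Oct 29, Oct 30, Oct 31, Nov 3 — lands on Monday, November 3, 2025.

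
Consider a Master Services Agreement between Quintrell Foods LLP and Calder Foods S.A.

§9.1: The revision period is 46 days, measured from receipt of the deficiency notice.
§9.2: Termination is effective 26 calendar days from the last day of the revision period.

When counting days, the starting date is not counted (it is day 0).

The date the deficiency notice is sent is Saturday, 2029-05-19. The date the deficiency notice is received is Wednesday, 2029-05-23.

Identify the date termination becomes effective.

2029-08-03

The last day of the revision period: 2029-05-23 + 46 days = 2029-07-08.
The date termination becomes effective: 2029-07-08 + 26 days = 2029-08-03.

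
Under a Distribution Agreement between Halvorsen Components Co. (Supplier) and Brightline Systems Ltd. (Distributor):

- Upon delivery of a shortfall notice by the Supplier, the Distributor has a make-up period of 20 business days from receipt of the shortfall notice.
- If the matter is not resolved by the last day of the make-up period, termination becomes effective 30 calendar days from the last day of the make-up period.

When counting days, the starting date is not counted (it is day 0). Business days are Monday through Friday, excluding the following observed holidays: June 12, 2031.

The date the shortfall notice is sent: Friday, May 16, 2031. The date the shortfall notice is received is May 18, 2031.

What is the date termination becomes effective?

The last day of the make-up period: 20 business days after Sunday, May 18, 2031, skipping weekends and the listed holiday on Jun 12 — May 19, May 20, May 21, May 22, …, Jun 11, Jun 13, Jun 16 — lands on Monday, June 16, 2031.
The date termination becomes effective: 30 calendar days after June 16, 2031 is July 16, 2031.

July 16, 2031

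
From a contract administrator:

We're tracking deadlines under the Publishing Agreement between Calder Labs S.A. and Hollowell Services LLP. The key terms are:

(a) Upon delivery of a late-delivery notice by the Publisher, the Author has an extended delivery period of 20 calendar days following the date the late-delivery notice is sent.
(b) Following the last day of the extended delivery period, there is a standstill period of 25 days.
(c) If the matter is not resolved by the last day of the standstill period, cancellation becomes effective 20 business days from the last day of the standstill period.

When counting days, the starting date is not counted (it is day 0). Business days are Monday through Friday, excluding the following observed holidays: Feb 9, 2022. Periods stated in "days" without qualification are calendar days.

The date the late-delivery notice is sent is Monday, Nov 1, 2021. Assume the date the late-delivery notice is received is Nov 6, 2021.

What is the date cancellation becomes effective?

The last day of the extended delivery period: Nov 1, 2021 + 20 days = Nov 21, 2021.
The last day of the standstill period: 25 calendar days after Nov 21, 2021 is Dec 16, 2021.
From Thursday, Dec 16, 2021, 20 business days (Dec 17, Dec 20, Dec 21, Dec 22, …, Jan 11, Jan 12, Jan 13, skipping weekends) brings us to Thursday, Jan 13, 2022, which is the date cancellation becomes effective.

Jan 13, 2022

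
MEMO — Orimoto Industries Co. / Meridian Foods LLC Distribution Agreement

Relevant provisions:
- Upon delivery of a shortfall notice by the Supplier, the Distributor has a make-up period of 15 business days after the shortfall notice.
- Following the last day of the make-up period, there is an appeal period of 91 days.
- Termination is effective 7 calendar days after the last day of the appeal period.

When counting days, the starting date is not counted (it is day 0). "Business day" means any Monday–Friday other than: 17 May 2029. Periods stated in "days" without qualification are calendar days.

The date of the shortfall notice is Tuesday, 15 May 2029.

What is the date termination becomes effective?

From Tuesday, 15 May 2029, 15 business days (May 16, May 18, May 21, May 22, …, Jun 4, Jun 5, Jun 6, skipping weekends and the listed holiday on May 17) brings us to Wednesday, 6 June 2029, which is the last day of the make-up period.
Adding 91 calendar days to 6 June 2029 gives 5 September 2029, which is the last day of the appeal period.
The date termination becomes effective: 7 calendar days after 5 September 2029 is 12 September 2029.

12 September 2029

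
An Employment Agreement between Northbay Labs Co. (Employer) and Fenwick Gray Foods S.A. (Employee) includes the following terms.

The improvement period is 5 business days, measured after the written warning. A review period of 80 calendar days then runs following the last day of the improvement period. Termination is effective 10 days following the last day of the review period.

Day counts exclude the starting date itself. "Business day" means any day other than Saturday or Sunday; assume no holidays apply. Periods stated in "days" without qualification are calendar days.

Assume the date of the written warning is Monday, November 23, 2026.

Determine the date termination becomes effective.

The last day of the improvement period: counting 5 business days from Monday, November 23, 2026 (Nov 24, Nov 25, Nov 26, Nov 27, Nov 30, skipping weekends) reaches Monday, November 30, 2026.
Adding 80 calendar days to November 30, 2026 gives February 18, 2027, which is the last day of the review period.
The date termination becomes effective: 10 calendar days after February 18, 2027 is February 28, 2027.

February 28, 2027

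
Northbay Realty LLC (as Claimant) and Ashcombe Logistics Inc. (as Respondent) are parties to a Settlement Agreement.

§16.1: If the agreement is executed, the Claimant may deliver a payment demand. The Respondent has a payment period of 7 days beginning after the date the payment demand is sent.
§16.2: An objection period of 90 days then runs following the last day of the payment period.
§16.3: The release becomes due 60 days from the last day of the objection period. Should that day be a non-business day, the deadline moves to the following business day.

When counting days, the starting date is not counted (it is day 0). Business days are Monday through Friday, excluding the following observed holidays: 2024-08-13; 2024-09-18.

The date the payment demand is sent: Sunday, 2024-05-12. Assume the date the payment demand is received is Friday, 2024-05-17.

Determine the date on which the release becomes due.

Adding 7 calendar days to 2024-05-12 gives 2024-05-19, which is the last day of the payment period.
The last day of the objection period: 90 calendar days after 2024-05-19 is 2024-08-17.
The date on which the release becomes due: 60 calendar days after 2024-08-17 is 2024-10-16. 2024-10-16 is a Wednesday and is not a listed holiday, so no roll-forward applies.

2024-10-16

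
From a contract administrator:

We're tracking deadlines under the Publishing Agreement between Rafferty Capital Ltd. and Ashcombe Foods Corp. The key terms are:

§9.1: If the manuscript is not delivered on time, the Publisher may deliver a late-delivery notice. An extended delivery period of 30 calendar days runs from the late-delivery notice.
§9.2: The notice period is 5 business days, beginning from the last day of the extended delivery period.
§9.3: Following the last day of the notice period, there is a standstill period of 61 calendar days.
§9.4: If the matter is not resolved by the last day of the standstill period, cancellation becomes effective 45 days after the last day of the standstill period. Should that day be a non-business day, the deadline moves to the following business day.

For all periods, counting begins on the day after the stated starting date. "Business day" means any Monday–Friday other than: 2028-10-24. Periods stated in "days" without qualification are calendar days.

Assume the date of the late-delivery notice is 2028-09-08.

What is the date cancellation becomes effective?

The last day of the extended delivery period: 30 calendar days after 2028-09-08 is 2028-10-08.
The last day of the notice period: 5 business days after Sunday, 2028-10-08, skipping weekends — Oct 9, Oct 10, Oct 11, Oct 12, Oct 13 — lands on Friday, 2028-10-13.
Adding 61 calendar days to 2028-10-13 gives 2028-12-13, which is the last day of the standstill period.
The date cancellation becomes effective: 45 calendar days after 2028-12-13 is 2029-01-27. That falls on a Saturday, so it rolls to the next business day, Monday, 2029-01-29.

2029-01-29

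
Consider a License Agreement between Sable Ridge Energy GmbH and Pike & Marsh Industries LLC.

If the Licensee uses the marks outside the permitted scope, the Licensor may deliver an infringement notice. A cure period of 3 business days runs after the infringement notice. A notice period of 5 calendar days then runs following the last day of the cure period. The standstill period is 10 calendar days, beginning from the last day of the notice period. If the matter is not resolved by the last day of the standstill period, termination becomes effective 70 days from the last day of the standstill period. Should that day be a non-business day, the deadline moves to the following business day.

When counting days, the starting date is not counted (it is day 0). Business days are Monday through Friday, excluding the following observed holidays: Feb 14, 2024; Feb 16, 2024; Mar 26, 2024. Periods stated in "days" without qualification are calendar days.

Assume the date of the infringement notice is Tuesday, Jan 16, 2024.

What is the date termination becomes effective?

The last day of the cure period: counting 3 business days from Tuesday, Jan 16, 2024 (Jan 17, Jan 18, Jan 19, skipping weekends) reaches Friday, Jan 19, 2024.
The last day of the notice period: 5 calendar days after Jan 19, 2024 is Jan 24, 2024.
Adding 10 calendar days to Jan 24, 2024 gives Feb 3, 2024, which is the last day of the standstill period.
The date termination becomes effective: 70 calendar days after Feb 3, 2024 is Apr 13, 2024. That falls on a Saturday, so it rolls to the next business day, Monday, Apr 15, 2024.

Apr 15, 2024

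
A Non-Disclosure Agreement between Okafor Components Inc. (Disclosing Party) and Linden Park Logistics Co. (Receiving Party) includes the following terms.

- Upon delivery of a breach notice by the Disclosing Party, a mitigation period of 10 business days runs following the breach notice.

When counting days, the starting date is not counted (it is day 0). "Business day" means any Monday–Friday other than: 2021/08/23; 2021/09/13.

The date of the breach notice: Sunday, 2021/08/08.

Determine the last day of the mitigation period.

From Sunday, 2021/08/08, 10 business days (Aug 9, Aug 10, Aug 11, Aug 12, Aug 13, Aug 16, Aug 17, Aug 18, Aug 19, Aug 20, skipping weekends) brings us to Friday, 2021/08/20, which is the last day of the mitigation period.

2021/08/20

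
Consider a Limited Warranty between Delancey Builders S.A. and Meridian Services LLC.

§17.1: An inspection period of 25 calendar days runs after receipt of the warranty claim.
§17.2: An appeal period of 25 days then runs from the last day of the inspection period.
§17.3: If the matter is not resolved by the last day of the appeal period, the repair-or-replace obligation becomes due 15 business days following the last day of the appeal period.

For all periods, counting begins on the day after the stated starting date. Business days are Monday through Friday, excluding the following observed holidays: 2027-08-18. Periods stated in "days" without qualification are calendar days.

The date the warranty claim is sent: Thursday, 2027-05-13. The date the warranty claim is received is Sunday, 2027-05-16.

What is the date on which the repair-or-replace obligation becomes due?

The last day of the inspection period: 2027-05-16 + 25 days = 2027-06-10.
The last day of the appeal period: 25 calendar days after 2027-06-10 is 2027-07-05.
The date on which the repair-or-replace obligation becomes due: 15 business days after Monday, 2027-07-05, skipping weekends — Jul 6, Jul 7, Jul 8, Jul 9, …, Jul 22, Jul 23, Jul 26 — lands on Monday, 2027-07-26.

2027-07-26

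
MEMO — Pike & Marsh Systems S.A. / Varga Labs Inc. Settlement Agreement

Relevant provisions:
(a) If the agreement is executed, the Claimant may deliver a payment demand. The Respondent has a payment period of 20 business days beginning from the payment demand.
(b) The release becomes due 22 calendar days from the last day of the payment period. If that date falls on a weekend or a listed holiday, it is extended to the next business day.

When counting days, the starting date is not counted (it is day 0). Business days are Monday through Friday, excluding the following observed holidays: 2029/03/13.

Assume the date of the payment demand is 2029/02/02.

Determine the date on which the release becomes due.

The last day of the payment period: counting 20 business days from Friday, 2029/02/02 (Feb 5, Feb 6, Feb 7, Feb 8, …, Feb 28, Mar 1, Mar 2, skipping weekends) reaches Friday, 2029/03/02.
The date on which the release becomes due: 2029/03/02 + 22 days = 2029/03/24. That falls on a Saturday, so it rolls to the next business day, Monday, 2029/03/26.

2029/03/26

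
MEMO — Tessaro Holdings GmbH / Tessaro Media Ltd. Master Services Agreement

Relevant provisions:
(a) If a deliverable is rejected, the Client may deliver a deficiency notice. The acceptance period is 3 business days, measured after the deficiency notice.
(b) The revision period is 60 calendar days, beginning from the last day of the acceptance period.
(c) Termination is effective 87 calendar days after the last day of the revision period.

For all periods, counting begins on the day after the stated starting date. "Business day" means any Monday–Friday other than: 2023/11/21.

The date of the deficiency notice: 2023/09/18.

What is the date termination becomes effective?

2024/02/15

From Monday, 2023/09/18, 3 business days (Sep 19, Sep 20, Sep 21, skipping weekends) brings us to Thursday, 2023/09/21, which is the last day of the acceptance period.
The last day of the revision period: 60 calendar days after 2023/09/21 is 2023/11/20.
Adding 87 calendar days to 2023/11/20 gives 2024/02/15, which is the date termination becomes effective.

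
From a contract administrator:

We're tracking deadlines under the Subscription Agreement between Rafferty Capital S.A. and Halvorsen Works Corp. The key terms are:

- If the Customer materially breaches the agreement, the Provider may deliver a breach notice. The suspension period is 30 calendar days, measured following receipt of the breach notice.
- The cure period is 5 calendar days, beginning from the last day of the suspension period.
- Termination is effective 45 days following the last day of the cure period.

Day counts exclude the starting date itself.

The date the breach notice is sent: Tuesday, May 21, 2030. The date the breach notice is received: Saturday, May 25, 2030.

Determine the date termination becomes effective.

Aug 13, 2030

The last day of the suspension period: May 25, 2030 + 30 days = Jun 24, 2030.
The last day of the cure period: Jun 24, 2030 + 5 days = Jun 29, 2030.
Adding 45 calendar days to Jun 29, 2030 gives Aug 13, 2030, which is the date termination becomes effective.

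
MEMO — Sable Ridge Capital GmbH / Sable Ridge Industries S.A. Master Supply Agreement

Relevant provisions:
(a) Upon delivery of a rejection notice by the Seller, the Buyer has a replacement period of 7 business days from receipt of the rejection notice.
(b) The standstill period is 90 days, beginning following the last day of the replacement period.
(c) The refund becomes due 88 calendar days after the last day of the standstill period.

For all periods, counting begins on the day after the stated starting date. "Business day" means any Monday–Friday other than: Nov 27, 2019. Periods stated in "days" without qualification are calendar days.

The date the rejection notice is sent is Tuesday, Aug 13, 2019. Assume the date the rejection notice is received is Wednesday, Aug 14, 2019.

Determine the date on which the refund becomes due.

Feb 17, 2020

The last day of the replacement period: counting 7 business days from Wednesday, Aug 14, 2019 (Aug 15, Aug 16, Aug 19, Aug 20, Aug 21, Aug 22, Aug 23, skipping weekends) reaches Friday, Aug 23, 2019.
The last day of the standstill period: Aug 23, 2019 + 90 days = Nov 21, 2019.
The date on which the refund becomes due: 88 calendar days after Nov 21, 2019 is Feb 17, 2020.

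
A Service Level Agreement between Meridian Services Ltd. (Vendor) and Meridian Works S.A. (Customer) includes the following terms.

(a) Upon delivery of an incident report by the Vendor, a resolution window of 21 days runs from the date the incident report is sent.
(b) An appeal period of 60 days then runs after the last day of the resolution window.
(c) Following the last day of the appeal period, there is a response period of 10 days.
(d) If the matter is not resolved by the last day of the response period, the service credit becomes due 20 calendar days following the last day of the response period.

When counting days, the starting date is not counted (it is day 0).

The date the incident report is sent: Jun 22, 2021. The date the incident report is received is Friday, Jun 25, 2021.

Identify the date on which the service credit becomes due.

Oct 11, 2021

The last day of the resolution window: 21 calendar days after Jun 22, 2021 is Jul 13, 2021.
The last day of the appeal period: Jul 13, 2021 + 60 days = Sep 11, 2021.
The last day of the response period: Sep 11, 2021 + 10 days = Sep 21, 2021.
The date on which the service credit becomes due: Sep 21, 2021 + 20 days = Oct 11, 2021.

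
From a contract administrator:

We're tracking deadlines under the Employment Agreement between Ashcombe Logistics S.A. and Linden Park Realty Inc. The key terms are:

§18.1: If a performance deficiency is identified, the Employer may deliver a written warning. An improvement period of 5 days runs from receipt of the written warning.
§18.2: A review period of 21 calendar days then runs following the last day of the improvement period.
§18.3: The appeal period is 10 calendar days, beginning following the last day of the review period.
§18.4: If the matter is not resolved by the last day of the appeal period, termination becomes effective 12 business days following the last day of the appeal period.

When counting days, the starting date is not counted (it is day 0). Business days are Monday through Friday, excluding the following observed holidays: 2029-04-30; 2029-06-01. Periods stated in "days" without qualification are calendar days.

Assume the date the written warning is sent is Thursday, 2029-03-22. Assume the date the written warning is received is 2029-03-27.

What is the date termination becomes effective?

2029-05-18

The last day of the improvement period: 2029-03-27 + 5 days = 2029-04-01.
Adding 21 calendar days to 2029-04-01 gives 2029-04-22, which is the last day of the review period.
Adding 10 calendar days to 2029-04-22 gives 2029-05-02, which is the last day of the appeal period.
The date termination becomes effective: 12 business days after Wednesday, 2029-05-02, skipping weekends — May 3, May 4, May 7, May 8, …, May 16, May 17, May 18 — lands on Friday, 2029-05-18.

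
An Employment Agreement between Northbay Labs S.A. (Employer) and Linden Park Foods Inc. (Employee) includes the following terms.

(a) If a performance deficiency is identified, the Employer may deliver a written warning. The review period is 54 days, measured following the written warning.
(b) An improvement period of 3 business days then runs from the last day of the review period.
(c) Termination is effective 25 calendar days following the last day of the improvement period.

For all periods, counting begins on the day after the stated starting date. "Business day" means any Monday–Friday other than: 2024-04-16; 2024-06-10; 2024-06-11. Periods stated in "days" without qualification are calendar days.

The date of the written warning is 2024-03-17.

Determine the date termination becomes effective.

Adding 54 calendar days to 2024-03-17 gives 2024-05-10, which is the last day of the review period.
From Friday, 2024-05-10, 3 business days (May 13, May 14, May 15, skipping weekends) brings us to Wednesday, 2024-05-15, which is the last day of the improvement period.
The date termination becomes effective: 25 calendar days after 2024-05-15 is 2024-06-09.

2024-06-09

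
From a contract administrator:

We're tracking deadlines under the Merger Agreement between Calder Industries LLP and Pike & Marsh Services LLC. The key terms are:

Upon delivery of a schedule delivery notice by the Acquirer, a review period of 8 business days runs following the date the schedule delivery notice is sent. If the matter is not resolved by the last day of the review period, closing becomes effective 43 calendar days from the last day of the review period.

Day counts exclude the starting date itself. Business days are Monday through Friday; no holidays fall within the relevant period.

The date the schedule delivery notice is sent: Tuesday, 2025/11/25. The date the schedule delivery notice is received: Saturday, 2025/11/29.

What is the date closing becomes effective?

The last day of the review period: 8 business days after Tuesday, 2025/11/25, skipping weekends — Nov 26, Nov 27, Nov 28, Dec 1, Dec 2, Dec 3, Dec 4, Dec 5 — lands on Friday, 2025/12/05.
The date closing becomes effective: 2025/12/05 + 43 days = 2026/01/17.

2026/01/17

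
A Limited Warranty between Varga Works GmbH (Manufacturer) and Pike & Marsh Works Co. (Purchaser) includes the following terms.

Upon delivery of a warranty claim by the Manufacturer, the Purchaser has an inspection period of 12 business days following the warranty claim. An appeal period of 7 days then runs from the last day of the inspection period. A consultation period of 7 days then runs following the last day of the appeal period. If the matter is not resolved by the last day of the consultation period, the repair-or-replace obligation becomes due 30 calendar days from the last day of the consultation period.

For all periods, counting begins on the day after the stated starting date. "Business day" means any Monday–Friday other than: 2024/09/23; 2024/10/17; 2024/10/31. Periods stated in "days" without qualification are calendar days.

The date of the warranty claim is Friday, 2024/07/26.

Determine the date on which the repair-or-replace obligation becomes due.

From Friday, 2024/07/26, 12 business days (Jul 29, Jul 30, Jul 31, Aug 1, …, Aug 9, Aug 12, Aug 13, skipping weekends) brings us to Tuesday, 2024/08/13, which is the last day of the inspection period.
Adding 7 calendar days to 2024/08/13 gives 2024/08/20, which is the last day of the appeal period.
Adding 7 calendar days to 2024/08/20 gives 2024/08/27, which is the last day of the consultation period.
The date on which the repair-or-replace obligation becomes due: 30 calendar days after 2024/08/27 is 2024/09/26.

2024/09/26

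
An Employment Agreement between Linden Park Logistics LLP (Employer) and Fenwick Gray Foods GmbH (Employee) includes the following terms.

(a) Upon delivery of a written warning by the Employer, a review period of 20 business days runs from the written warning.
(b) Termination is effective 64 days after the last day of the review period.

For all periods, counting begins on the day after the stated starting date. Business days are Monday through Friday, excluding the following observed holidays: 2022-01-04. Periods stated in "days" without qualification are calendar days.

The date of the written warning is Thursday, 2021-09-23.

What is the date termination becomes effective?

The last day of the review period: counting 20 business days from Thursday, 2021-09-23 (Sep 24, Sep 27, Sep 28, Sep 29, …, Oct 19, Oct 20, Oct 21, skipping weekends) reaches Thursday, 2021-10-21.
The date termination becomes effective: 64 calendar days after 2021-10-21 is 2021-12-24.

2021-12-24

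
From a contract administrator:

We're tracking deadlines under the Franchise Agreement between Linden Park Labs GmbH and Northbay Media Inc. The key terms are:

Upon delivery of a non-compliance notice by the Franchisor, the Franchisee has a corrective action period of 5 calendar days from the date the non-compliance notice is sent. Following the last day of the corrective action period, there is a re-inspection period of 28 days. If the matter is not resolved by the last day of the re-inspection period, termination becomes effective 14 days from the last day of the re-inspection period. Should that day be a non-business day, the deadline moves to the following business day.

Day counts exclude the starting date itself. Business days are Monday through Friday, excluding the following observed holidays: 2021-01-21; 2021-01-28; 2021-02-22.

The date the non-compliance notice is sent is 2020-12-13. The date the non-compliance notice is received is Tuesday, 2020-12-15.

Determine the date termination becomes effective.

The last day of the corrective action period: 5 calendar days after 2020-12-13 is 2020-12-18.
Adding 28 calendar days to 2020-12-18 gives 2021-01-15, which is the last day of the re-inspection period.
The date termination becomes effective: 2021-01-15 + 14 days = 2021-01-29. 2021-01-29 is a Friday and is not a listed holiday, so no roll-forward applies.

2021-01-29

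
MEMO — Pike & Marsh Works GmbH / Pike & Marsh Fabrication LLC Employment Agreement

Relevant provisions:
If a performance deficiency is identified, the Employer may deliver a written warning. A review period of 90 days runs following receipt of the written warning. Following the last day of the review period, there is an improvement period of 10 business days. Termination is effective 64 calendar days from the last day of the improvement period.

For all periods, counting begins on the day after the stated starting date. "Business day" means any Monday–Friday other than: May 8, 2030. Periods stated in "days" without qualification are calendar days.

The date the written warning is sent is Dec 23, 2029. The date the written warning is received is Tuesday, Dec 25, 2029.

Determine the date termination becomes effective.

Jun 11, 2030

The last day of the review period: Dec 25, 2029 + 90 days = Mar 25, 2030.
From Monday, Mar 25, 2030, 10 business days (Mar 26, Mar 27, Mar 28, Mar 29, Apr 1, Apr 2, Apr 3, Apr 4, Apr 5, Apr 8, skipping weekends) brings us to Monday, Apr 8, 2030, which is the last day of the improvement period.
Adding 64 calendar days to Apr 8, 2030 gives Jun 11, 2030, which is the date termination becomes effective.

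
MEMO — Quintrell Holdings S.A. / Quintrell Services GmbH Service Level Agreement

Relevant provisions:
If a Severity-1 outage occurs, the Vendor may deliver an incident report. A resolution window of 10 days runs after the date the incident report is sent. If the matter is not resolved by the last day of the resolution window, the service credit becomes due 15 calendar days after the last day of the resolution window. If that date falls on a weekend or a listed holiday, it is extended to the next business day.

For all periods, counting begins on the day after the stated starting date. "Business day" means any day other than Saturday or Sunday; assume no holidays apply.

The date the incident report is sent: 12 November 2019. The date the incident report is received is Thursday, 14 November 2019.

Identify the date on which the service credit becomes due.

The last day of the resolution window: 10 calendar days after 12 November 2019 is 22 November 2019.
The date on which the service credit becomes due: 22 November 2019 + 15 days = 7 December 2019. That falls on a Saturday, so it rolls to the next business day, Monday, 9 December 2019.

9 December 2019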